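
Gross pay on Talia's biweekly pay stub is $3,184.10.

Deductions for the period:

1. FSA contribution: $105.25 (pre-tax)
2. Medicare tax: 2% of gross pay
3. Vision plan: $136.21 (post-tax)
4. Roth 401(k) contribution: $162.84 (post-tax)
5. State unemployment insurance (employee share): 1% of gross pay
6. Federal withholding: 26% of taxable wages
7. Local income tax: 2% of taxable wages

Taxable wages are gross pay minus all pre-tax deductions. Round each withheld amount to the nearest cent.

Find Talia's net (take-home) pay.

FSA contribution: $105.25
Taxable wages = $3,184.10 − $105.25 = $3,078.85
Local income tax: $3,078.85 × 0.02 = $61.58
Federal withholding: $3,078.85 × 0.26 = $800.50
State unemployment insurance (employee share): $3,184.10 × 0.01 = $31.84
Medicare tax: $3,184.10 × 0.02 = $63.68
Vision plan: $136.21
Roth 401(k) contribution: $162.84
Total deductions = $105.25 + $61.58 + $800.50 + $31.84 + $63.68 + $136.21 + $162.84 = $1,361.90
Net pay = $3,184.10 − $1,361.90 = $1,822.20

$1,822.20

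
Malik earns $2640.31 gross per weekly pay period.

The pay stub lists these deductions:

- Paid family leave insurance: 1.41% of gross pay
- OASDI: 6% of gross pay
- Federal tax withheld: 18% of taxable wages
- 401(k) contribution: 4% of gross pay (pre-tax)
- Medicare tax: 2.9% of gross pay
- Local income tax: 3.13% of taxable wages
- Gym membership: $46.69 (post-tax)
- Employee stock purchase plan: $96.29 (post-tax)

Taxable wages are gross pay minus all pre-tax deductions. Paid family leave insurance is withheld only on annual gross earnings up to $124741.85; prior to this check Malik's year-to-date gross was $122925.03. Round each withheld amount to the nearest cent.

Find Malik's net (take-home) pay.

$1595.52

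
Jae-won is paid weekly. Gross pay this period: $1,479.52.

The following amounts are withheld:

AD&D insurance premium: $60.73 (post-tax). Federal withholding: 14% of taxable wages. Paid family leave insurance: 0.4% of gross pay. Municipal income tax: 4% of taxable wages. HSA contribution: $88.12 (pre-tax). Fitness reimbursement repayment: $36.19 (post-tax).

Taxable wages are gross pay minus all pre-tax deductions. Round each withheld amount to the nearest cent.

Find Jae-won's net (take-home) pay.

HSA contribution: $88.12
Taxable wages = $1,479.52 − $88.12 = $1,391.40
Municipal income tax: $1,391.40 × 0.04 = $55.66
Federal withholding: $1,391.40 × 0.14 = $194.80
Paid family leave insurance: $1,479.52 × 0.004 = $5.92
AD&D insurance premium: $60.73
Fitness reimbursement repayment: $36.19
Total deductions = $88.12 + $55.66 + $194.80 + $5.92 + $60.73 + $36.19 = $441.42
Net pay = $1,479.52 − $441.42 = $1,038.10

$1,038.10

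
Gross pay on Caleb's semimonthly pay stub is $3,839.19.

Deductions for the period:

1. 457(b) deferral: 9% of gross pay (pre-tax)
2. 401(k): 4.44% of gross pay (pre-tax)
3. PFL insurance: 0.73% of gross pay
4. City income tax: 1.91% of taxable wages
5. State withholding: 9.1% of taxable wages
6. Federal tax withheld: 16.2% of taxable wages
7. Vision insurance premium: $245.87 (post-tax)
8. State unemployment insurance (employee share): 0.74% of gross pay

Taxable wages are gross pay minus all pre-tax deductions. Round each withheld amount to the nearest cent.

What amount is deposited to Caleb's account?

401(k): $3,839.19 × 0.0444 = $170.46
457(b) deferral: $3,839.19 × 0.09 = $345.53
Pre-tax total = $170.46 + $345.53 = $515.99
Taxable wages = $3,839.19 − $515.99 = $3,323.20
State withholding: $3,323.20 × 0.091 = $302.41
Federal tax withheld: $3,323.20 × 0.162 = $538.36
City income tax: $3,323.20 × 0.0191 = $63.47
PFL insurance: $3,839.19 × 0.0073 = $28.03
State unemployment insurance (employee share): $3,839.19 × 0.0074 = $28.41
Vision insurance premium: $245.87
Total deductions = $170.46 + $345.53 + $302.41 + $538.36 + $63.47 + $28.03 + $28.41 + $245.87 = $1,722.54
Net pay = $3,839.19 − $1,722.54 = $2,116.65

$2,116.65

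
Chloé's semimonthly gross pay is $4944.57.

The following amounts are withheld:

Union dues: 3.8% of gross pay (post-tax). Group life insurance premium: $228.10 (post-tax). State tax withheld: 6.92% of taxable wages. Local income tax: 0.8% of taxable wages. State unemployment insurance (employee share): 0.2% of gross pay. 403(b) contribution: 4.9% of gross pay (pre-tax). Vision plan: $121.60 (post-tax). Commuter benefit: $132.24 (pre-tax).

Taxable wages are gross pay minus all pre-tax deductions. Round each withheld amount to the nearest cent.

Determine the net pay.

Commuter benefit: $132.24
403(b) contribution: $4944.57 × 0.049 = $242.28
Pre-tax total = $132.24 + $242.28 = $374.52
Taxable wages = $4944.57 − $374.52 = $4570.05
Local income tax: $4570.05 × 0.008 = $36.56
State tax withheld: $4570.05 × 0.0692 = $316.25
State unemployment insurance (employee share): $4944.57 × 0.002 = $9.89
Group life insurance premium: $228.10
Union dues: $4944.57 × 0.038 = $187.89
Vision plan: $121.60
Total deductions = $132.24 + $242.28 + $36.56 + $316.25 + $9.89 + $228.10 + $187.89 + $121.60 = $1274.81
Net pay = $4944.57 − $1274.81 = $3669.76

$3669.76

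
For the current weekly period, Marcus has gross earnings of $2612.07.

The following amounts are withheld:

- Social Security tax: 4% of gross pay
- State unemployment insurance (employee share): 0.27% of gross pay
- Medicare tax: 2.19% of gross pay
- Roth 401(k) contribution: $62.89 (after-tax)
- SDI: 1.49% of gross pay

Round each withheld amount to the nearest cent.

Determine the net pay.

$2341.53

SDI: $2612.07 × 0.0149 = $38.92
Social Security tax: $2612.07 × 0.04 = $104.48
State unemployment insurance (employee share): $2612.07 × 0.0027 = $7.05
Medicare tax: $2612.07 × 0.0219 = $57.20
Roth 401(k) contribution: $62.89
Total deductions = $38.92 + $104.48 + $7.05 + $57.20 + $62.89 = $270.54
Net pay = $2612.07 − $270.54 = $2341.53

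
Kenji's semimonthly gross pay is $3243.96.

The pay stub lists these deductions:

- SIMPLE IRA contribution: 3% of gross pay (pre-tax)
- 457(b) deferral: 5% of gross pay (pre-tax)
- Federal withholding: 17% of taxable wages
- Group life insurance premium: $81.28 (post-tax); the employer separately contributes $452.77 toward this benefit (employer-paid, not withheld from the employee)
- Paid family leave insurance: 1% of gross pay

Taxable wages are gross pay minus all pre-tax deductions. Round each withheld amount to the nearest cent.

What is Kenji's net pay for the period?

$2363.37

SIMPLE IRA contribution: $3243.96 × 0.03 = $97.32
457(b) deferral: $3243.96 × 0.05 = $162.20
Pre-tax total = $97.32 + $162.20 = $259.52
Taxable wages = $3243.96 − $259.52 = $2984.44
Federal withholding: $2984.44 × 0.17 = $507.35
Paid family leave insurance: $3243.96 × 0.01 = $32.44
Group life insurance premium: $81.28
(Employer's $452.77 toward group life insurance premium is not withheld from the employee.)
Total deductions = $97.32 + $162.20 + $507.35 + $32.44 + $81.28 = $880.59
Net pay = $3243.96 − $880.59 = $2363.37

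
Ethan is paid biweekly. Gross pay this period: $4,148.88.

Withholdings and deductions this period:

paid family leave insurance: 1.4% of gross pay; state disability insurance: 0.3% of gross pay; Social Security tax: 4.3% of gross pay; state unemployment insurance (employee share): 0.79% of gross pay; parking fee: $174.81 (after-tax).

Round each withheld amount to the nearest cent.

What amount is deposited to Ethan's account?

$3,692.36

State unemployment insurance (employee share): $4,148.88 × 0.0079 = $32.78
Social Security tax: $4,148.88 × 0.043 = $178.40
Paid family leave insurance: $4,148.88 × 0.014 = $58.08
State disability insurance: $4,148.88 × 0.003 = $12.45
Parking fee: $174.81
Total deductions = $32.78 + $178.40 + $58.08 + $12.45 + $174.81 = $456.52
Net pay = $4,148.88 − $456.52 = $3,692.36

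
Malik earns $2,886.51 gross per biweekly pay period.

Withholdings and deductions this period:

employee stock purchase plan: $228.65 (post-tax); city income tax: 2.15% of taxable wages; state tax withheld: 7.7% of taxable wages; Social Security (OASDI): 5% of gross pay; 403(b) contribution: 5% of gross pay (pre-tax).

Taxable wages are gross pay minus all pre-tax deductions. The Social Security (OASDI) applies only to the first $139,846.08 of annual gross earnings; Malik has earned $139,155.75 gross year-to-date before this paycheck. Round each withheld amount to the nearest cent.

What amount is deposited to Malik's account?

$2,208.90

403(b) contribution: $2,886.51 × 0.05 = $144.33
Taxable wages = $2,886.51 − $144.33 = $2,742.18
State tax withheld: $2,742.18 × 0.077 = $211.15
City income tax: $2,742.18 × 0.0215 = $58.96
Social Security (OASDI): only $139,846.08 − $139,155.75 = $690.33 of this check is subject → $690.33 × 0.05 = $34.52
Employee stock purchase plan: $228.65
Total deductions = $144.33 + $211.15 + $58.96 + $34.52 + $228.65 = $677.61
Net pay = $2,886.51 − $677.61 = $2,208.90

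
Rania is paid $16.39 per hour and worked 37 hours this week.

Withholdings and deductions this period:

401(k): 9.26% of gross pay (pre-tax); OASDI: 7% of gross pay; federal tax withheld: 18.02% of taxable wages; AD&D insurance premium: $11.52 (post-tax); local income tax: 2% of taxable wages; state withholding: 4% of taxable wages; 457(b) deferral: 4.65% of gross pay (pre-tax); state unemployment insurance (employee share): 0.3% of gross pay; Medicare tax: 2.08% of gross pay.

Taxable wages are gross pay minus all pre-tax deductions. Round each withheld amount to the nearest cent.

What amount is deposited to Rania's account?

$328.27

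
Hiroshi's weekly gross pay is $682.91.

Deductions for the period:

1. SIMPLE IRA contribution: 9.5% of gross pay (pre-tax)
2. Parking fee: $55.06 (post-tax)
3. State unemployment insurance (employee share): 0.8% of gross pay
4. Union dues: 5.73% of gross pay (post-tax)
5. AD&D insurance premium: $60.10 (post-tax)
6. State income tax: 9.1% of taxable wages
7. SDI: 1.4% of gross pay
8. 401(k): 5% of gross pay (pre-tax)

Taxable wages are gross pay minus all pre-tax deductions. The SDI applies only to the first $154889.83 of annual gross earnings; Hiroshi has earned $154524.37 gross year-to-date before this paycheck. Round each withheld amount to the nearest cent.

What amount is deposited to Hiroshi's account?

$365.88

401(k): $682.91 × 0.05 = $34.15
SIMPLE IRA contribution: $682.91 × 0.095 = $64.88
Pre-tax total = $34.15 + $64.88 = $99.03
Taxable wages = $682.91 − $99.03 = $583.88
State income tax: $583.88 × 0.091 = $53.13
SDI: only $154889.83 − $154524.37 = $365.46 of this check is subject → $365.46 × 0.014 = $5.12
State unemployment insurance (employee share): $682.91 × 0.008 = $5.46
Union dues: $682.91 × 0.0573 = $39.13
AD&D insurance premium: $60.10
Parking fee: $55.06
Total deductions = $34.15 + $64.88 + $53.13 + $5.12 + $5.46 + $39.13 + $60.10 + $55.06 = $317.03
Net pay = $682.91 − $317.03 = $365.88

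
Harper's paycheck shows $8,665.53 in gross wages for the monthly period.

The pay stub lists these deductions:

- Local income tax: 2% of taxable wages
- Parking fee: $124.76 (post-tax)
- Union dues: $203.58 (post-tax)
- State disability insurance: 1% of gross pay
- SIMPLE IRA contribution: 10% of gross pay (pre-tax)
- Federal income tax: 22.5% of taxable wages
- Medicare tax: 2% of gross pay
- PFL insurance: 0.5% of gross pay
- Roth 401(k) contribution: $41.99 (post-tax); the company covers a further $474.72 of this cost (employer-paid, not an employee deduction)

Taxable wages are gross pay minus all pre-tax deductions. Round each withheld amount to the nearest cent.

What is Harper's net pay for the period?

SIMPLE IRA contribution: $8,665.53 × 0.1 = $866.55
Taxable wages = $8,665.53 − $866.55 = $7,798.98
Local income tax: $7,798.98 × 0.02 = $155.98
Federal income tax: $7,798.98 × 0.225 = $1,754.77
Medicare tax: $8,665.53 × 0.02 = $173.31
PFL insurance: $8,665.53 × 0.005 = $43.33
State disability insurance: $8,665.53 × 0.01 = $86.66
Parking fee: $124.76
Roth 401(k) contribution: $41.99
Union dues: $203.58
(Employer's $474.72 toward Roth 401(k) contribution is not withheld from the employee.)
Total deductions = $866.55 + $155.98 + $1,754.77 + $173.31 + $43.33 + $86.66 + $124.76 + $41.99 + $203.58 = $3,450.93
Net pay = $8,665.53 − $3,450.93 = $5,214.60

$5,214.60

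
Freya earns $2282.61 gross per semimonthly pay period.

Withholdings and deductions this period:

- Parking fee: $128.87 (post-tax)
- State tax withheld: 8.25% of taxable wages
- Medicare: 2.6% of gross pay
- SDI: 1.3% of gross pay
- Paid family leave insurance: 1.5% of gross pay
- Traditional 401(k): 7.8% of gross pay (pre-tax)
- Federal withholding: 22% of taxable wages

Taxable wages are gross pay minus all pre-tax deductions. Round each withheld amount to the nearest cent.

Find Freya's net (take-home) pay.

Traditional 401(k): $2282.61 × 0.078 = $178.04
Taxable wages = $2282.61 − $178.04 = $2104.57
Federal withholding: $2104.57 × 0.22 = $463.01
State tax withheld: $2104.57 × 0.0825 = $173.63
Medicare: $2282.61 × 0.026 = $59.35
SDI: $2282.61 × 0.013 = $29.67
Paid family leave insurance: $2282.61 × 0.015 = $34.24
Parking fee: $128.87
Total deductions = $178.04 + $463.01 + $173.63 + $59.35 + $29.67 + $34.24 + $128.87 = $1066.81
Net pay = $2282.61 − $1066.81 = $1215.80

$1215.80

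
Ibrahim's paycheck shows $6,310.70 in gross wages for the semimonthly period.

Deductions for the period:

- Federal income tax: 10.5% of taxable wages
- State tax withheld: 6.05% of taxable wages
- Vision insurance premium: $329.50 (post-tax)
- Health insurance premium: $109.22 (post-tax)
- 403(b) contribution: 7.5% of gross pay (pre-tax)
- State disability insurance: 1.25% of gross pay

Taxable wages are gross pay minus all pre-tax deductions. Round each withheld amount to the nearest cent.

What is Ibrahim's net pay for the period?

403(b) contribution: $6,310.70 × 0.075 = $473.30
Taxable wages = $6,310.70 − $473.30 = $5,837.40
Federal income tax: $5,837.40 × 0.105 = $612.93
State tax withheld: $5,837.40 × 0.0605 = $353.16
State disability insurance: $6,310.70 × 0.0125 = $78.88
Health insurance premium: $109.22
Vision insurance premium: $329.50
Total deductions = $473.30 + $612.93 + $353.16 + $78.88 + $109.22 + $329.50 = $1,956.99
Net pay = $6,310.70 − $1,956.99 = $4,353.71

$4,353.71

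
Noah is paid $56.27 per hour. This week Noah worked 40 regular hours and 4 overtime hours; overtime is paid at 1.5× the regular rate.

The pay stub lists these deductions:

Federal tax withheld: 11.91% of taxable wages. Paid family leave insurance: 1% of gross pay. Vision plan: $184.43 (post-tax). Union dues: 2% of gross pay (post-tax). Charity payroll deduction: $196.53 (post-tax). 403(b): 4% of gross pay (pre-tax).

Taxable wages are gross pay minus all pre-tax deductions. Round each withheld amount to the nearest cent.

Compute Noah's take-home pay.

$1,730.32

Regular pay: 40 × $56.27 = $2,250.80
Overtime pay: 4 × $56.27 × 1.5 = $337.62
Gross pay = $2,250.80 + $337.62 = $2,588.42
403(b): $2,588.42 × 0.04 = $103.54
Taxable wages = $2,588.42 − $103.54 = $2,484.88
Federal tax withheld: $2,484.88 × 0.1191 = $295.95
Paid family leave insurance: $2,588.42 × 0.01 = $25.88
Union dues: $2,588.42 × 0.02 = $51.77
Vision plan: $184.43
Charity payroll deduction: $196.53
Total deductions = $103.54 + $295.95 + $25.88 + $51.77 + $184.43 + $196.53 = $858.10
Net pay = $2,588.42 − $858.10 = $1,730.32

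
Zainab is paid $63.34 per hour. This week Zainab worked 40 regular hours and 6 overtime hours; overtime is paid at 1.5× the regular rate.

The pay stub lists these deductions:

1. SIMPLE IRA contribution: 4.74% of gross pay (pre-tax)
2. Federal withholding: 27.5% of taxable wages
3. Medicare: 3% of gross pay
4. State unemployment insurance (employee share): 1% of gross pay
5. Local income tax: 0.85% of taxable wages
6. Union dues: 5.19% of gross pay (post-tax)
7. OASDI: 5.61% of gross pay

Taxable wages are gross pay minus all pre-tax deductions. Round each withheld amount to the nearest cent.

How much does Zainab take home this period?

$1,659.02

Regular pay: 40 × $63.34 = $2,533.60
Overtime pay: 6 × $63.34 × 1.5 = $570.06
Gross pay = $2,533.60 + $570.06 = $3,103.66
SIMPLE IRA contribution: $3,103.66 × 0.0474 = $147.11
Taxable wages = $3,103.66 − $147.11 = $2,956.55
Local income tax: $2,956.55 × 0.0085 = $25.13
Federal withholding: $2,956.55 × 0.275 = $813.05
OASDI: $3,103.66 × 0.0561 = $174.12
Medicare: $3,103.66 × 0.03 = $93.11
State unemployment insurance (employee share): $3,103.66 × 0.01 = $31.04
Union dues: $3,103.66 × 0.0519 = $161.08
Total deductions = $147.11 + $25.13 + $813.05 + $174.12 + $93.11 + $31.04 + $161.08 = $1,444.64
Net pay = $3,103.66 − $1,444.64 = $1,659.02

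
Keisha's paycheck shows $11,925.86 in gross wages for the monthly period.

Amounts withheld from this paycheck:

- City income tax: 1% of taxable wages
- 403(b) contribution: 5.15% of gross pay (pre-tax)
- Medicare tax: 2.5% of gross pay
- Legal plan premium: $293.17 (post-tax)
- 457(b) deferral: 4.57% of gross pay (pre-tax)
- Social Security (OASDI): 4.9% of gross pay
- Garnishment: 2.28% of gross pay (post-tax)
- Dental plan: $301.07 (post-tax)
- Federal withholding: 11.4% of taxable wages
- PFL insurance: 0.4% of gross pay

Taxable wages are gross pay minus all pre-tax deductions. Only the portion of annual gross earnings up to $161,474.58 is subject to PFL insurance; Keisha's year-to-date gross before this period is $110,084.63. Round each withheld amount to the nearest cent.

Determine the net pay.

457(b) deferral: $11,925.86 × 0.0457 = $545.01
403(b) contribution: $11,925.86 × 0.0515 = $614.18
Pre-tax total = $545.01 + $614.18 = $1,159.19
Taxable wages = $11,925.86 − $1,159.19 = $10,766.67
Federal withholding: $10,766.67 × 0.114 = $1,227.40
City income tax: $10,766.67 × 0.01 = $107.67
PFL insurance: cap not yet reached, full $11,925.86 is subject → $11,925.86 × 0.004 = $47.70
Social Security (OASDI): $11,925.86 × 0.049 = $584.37
Medicare tax: $11,925.86 × 0.025 = $298.15
Legal plan premium: $293.17
Garnishment: $11,925.86 × 0.0228 = $271.91
Dental plan: $301.07
Total deductions = $545.01 + $614.18 + $1,227.40 + $107.67 + $47.70 + $584.37 + $298.15 + $293.17 + $271.91 + $301.07 = $4,290.63
Net pay = $11,925.86 − $4,290.63 = $7,635.23

$7,635.23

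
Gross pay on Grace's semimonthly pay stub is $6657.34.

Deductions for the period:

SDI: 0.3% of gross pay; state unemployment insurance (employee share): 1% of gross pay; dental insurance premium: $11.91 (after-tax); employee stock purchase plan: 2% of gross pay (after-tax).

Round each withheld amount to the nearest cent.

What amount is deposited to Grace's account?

State unemployment insurance (employee share): $6657.34 × 0.01 = $66.57
SDI: $6657.34 × 0.003 = $19.97
Dental insurance premium: $11.91
Employee stock purchase plan: $6657.34 × 0.02 = $133.15
Total deductions = $66.57 + $19.97 + $11.91 + $133.15 = $231.60
Net pay = $6657.34 − $231.60 = $6425.74

$6425.74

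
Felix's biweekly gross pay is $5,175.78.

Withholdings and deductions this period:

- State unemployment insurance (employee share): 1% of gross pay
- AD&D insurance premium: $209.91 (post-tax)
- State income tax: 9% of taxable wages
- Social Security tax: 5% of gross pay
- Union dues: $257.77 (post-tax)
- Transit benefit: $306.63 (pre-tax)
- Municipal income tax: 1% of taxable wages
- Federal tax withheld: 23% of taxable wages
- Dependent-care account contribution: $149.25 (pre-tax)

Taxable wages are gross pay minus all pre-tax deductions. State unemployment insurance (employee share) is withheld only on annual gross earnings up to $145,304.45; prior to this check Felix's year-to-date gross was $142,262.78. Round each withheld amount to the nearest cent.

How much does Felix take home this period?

Dependent-care account contribution: $149.25
Transit benefit: $306.63
Pre-tax total = $149.25 + $306.63 = $455.88
Taxable wages = $5,175.78 − $455.88 = $4,719.90
Federal tax withheld: $4,719.90 × 0.23 = $1,085.58
Municipal income tax: $4,719.90 × 0.01 = $47.20
State income tax: $4,719.90 × 0.09 = $424.79
State unemployment insurance (employee share): only $145,304.45 − $142,262.78 = $3,041.67 of this check is subject → $3,041.67 × 0.01 = $30.42
Social Security tax: $5,175.78 × 0.05 = $258.79
AD&D insurance premium: $209.91
Union dues: $257.77
Total deductions = $149.25 + $306.63 + $1,085.58 + $47.20 + $424.79 + $30.42 + $258.79 + $209.91 + $257.77 = $2,770.34
Net pay = $5,175.78 − $2,770.34 = $2,405.44

$2,405.44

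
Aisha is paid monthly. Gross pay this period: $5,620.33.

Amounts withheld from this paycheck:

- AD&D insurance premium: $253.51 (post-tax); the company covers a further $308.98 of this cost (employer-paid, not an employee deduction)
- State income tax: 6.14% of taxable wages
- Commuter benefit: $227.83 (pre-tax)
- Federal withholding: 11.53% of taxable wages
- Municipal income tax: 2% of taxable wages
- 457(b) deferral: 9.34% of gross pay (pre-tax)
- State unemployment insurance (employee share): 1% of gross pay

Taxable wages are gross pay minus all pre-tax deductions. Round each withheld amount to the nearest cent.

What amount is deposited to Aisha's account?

457(b) deferral: $5,620.33 × 0.0934 = $524.94
Commuter benefit: $227.83
Pre-tax total = $524.94 + $227.83 = $752.77
Taxable wages = $5,620.33 − $752.77 = $4,867.56
Federal withholding: $4,867.56 × 0.1153 = $561.23
State income tax: $4,867.56 × 0.0614 = $298.87
Municipal income tax: $4,867.56 × 0.02 = $97.35
State unemployment insurance (employee share): $5,620.33 × 0.01 = $56.20
AD&D insurance premium: $253.51
(Employer's $308.98 toward AD&D insurance premium is not withheld from the employee.)
Total deductions = $524.94 + $227.83 + $561.23 + $298.87 + $97.35 + $56.20 + $253.51 = $2,019.93
Net pay = $5,620.33 − $2,019.93 = $3,600.40

$3,600.40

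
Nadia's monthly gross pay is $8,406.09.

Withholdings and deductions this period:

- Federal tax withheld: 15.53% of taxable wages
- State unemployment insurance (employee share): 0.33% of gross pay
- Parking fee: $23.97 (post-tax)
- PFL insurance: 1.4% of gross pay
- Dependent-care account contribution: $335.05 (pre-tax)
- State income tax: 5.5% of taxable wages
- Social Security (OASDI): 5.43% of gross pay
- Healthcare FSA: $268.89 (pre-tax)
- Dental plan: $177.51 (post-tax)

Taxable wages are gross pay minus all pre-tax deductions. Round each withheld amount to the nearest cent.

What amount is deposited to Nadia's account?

$5,358.00

Healthcare FSA: $268.89
Dependent-care account contribution: $335.05
Pre-tax total = $268.89 + $335.05 = $603.94
Taxable wages = $8,406.09 − $603.94 = $7,802.15
State income tax: $7,802.15 × 0.055 = $429.12
Federal tax withheld: $7,802.15 × 0.1553 = $1,211.67
Social Security (OASDI): $8,406.09 × 0.0543 = $456.45
PFL insurance: $8,406.09 × 0.014 = $117.69
State unemployment insurance (employee share): $8,406.09 × 0.0033 = $27.74
Dental plan: $177.51
Parking fee: $23.97
Total deductions = $268.89 + $335.05 + $429.12 + $1,211.67 + $456.45 + $117.69 + $27.74 + $177.51 + $23.97 = $3,048.09
Net pay = $8,406.09 − $3,048.09 = $5,358.00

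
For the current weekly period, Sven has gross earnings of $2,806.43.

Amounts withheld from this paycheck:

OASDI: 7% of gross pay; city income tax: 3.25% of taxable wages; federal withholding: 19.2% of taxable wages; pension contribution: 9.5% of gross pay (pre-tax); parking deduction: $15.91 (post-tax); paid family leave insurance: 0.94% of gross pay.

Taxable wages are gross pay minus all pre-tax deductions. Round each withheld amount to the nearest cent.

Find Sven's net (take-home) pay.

$1,730.89

Pension contribution: $2,806.43 × 0.095 = $266.61
Taxable wages = $2,806.43 − $266.61 = $2,539.82
City income tax: $2,539.82 × 0.0325 = $82.54
Federal withholding: $2,539.82 × 0.192 = $487.65
Paid family leave insurance: $2,806.43 × 0.0094 = $26.38
OASDI: $2,806.43 × 0.07 = $196.45
Parking deduction: $15.91
Total deductions = $266.61 + $82.54 + $487.65 + $26.38 + $196.45 + $15.91 = $1,075.54
Net pay = $2,806.43 − $1,075.54 = $1,730.89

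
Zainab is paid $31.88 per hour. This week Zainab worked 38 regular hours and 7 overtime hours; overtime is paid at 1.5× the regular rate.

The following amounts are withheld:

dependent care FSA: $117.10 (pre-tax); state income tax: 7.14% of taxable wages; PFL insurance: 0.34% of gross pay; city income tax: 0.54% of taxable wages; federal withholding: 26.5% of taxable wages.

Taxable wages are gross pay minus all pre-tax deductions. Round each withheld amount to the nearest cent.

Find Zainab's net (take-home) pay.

$935.35

Regular pay: 38 × $31.88 = $1211.44
Overtime pay: 7 × $31.88 × 1.5 = $334.74
Gross pay = $1211.44 + $334.74 = $1546.18
Dependent care FSA: $117.10
Taxable wages = $1546.18 − $117.10 = $1429.08
State income tax: $1429.08 × 0.0714 = $102.04
City income tax: $1429.08 × 0.0054 = $7.72
Federal withholding: $1429.08 × 0.265 = $378.71
PFL insurance: $1546.18 × 0.0034 = $5.26
Total deductions = $117.10 + $102.04 + $7.72 + $378.71 + $5.26 = $610.83
Net pay = $1546.18 − $610.83 = $935.35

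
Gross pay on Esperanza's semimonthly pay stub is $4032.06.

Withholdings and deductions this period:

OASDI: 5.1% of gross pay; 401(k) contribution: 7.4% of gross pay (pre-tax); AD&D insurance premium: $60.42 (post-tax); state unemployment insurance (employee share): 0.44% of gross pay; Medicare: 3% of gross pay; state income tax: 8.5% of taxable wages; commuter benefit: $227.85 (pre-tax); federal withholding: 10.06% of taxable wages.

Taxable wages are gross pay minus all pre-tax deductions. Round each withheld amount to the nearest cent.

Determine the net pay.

$2450.39

Commuter benefit: $227.85
401(k) contribution: $4032.06 × 0.074 = $298.37
Pre-tax total = $227.85 + $298.37 = $526.22
Taxable wages = $4032.06 − $526.22 = $3505.84
Federal withholding: $3505.84 × 0.1006 = $352.69
State income tax: $3505.84 × 0.085 = $298.00
State unemployment insurance (employee share): $4032.06 × 0.0044 = $17.74
Medicare: $4032.06 × 0.03 = $120.96
OASDI: $4032.06 × 0.051 = $205.64
AD&D insurance premium: $60.42
Total deductions = $227.85 + $298.37 + $352.69 + $298.00 + $17.74 + $120.96 + $205.64 + $60.42 = $1581.67
Net pay = $4032.06 − $1581.67 = $2450.39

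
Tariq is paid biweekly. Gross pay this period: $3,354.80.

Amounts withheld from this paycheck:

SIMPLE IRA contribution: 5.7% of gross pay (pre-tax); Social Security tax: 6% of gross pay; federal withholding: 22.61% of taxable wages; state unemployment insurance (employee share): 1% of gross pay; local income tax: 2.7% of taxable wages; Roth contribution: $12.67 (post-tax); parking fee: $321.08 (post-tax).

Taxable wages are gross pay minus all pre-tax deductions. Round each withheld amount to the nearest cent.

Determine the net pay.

$1,794.28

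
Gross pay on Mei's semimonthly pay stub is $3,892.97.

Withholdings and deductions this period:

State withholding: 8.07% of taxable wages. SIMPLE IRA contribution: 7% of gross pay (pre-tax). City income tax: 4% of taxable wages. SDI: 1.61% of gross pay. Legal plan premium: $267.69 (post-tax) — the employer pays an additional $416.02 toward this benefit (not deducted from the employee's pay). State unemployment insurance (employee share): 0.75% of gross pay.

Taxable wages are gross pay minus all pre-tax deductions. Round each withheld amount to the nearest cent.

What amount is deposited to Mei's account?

$2,823.90

SIMPLE IRA contribution: $3,892.97 × 0.07 = $272.51
Taxable wages = $3,892.97 − $272.51 = $3,620.46
State withholding: $3,620.46 × 0.0807 = $292.17
City income tax: $3,620.46 × 0.04 = $144.82
State unemployment insurance (employee share): $3,892.97 × 0.0075 = $29.20
SDI: $3,892.97 × 0.0161 = $62.68
Legal plan premium: $267.69
(Employer's $416.02 toward legal plan premium is not withheld from the employee.)
Total deductions = $272.51 + $292.17 + $144.82 + $29.20 + $62.68 + $267.69 = $1,069.07
Net pay = $3,892.97 − $1,069.07 = $2,823.90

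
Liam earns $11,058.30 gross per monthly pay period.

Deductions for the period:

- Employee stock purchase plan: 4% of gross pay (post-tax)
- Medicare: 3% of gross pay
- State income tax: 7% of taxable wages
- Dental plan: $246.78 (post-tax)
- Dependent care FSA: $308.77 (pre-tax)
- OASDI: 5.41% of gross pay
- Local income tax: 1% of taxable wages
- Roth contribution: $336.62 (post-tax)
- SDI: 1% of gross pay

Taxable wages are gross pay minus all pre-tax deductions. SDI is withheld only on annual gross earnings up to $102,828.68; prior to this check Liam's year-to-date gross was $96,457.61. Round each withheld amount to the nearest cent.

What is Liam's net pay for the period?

$7,870.12

Dependent care FSA: $308.77
Taxable wages = $11,058.30 − $308.77 = $10,749.53
Local income tax: $10,749.53 × 0.01 = $107.50
State income tax: $10,749.53 × 0.07 = $752.47
Medicare: $11,058.30 × 0.03 = $331.75
SDI: only $102,828.68 − $96,457.61 = $6,371.07 of this check is subject → $6,371.07 × 0.01 = $63.71
OASDI: $11,058.30 × 0.0541 = $598.25
Roth contribution: $336.62
Employee stock purchase plan: $11,058.30 × 0.04 = $442.33
Dental plan: $246.78
Total deductions = $308.77 + $107.50 + $752.47 + $331.75 + $63.71 + $598.25 + $336.62 + $442.33 + $246.78 = $3,188.18
Net pay = $11,058.30 − $3,188.18 = $7,870.12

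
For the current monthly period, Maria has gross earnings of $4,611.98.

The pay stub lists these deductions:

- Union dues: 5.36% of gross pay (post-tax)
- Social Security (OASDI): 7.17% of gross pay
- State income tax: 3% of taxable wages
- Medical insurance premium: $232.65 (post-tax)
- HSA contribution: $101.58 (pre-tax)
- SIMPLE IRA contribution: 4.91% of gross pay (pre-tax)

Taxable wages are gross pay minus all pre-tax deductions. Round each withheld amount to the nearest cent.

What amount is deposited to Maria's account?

$3,344.90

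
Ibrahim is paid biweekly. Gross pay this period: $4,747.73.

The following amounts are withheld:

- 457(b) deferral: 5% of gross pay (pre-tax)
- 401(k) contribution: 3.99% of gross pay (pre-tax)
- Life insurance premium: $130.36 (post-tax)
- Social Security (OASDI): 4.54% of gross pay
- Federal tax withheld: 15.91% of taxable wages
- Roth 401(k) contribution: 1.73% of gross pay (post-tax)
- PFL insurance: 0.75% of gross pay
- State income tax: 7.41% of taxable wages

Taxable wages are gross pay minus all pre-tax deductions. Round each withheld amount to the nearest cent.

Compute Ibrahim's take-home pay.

$2,849.61

457(b) deferral: $4,747.73 × 0.05 = $237.39
401(k) contribution: $4,747.73 × 0.0399 = $189.43
Pre-tax total = $237.39 + $189.43 = $426.82
Taxable wages = $4,747.73 − $426.82 = $4,320.91
State income tax: $4,320.91 × 0.0741 = $320.18
Federal tax withheld: $4,320.91 × 0.1591 = $687.46
Social Security (OASDI): $4,747.73 × 0.0454 = $215.55
PFL insurance: $4,747.73 × 0.0075 = $35.61
Roth 401(k) contribution: $4,747.73 × 0.0173 = $82.14
Life insurance premium: $130.36
Total deductions = $237.39 + $189.43 + $320.18 + $687.46 + $215.55 + $35.61 + $82.14 + $130.36 = $1,898.12
Net pay = $4,747.73 − $1,898.12 = $2,849.61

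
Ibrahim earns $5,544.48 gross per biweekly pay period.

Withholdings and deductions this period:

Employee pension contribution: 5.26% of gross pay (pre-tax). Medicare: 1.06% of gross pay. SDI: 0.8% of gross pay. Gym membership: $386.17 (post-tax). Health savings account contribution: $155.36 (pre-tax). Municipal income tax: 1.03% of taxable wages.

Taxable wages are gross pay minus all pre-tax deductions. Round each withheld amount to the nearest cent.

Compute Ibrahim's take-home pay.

$4,555.68

Health savings account contribution: $155.36
Employee pension contribution: $5,544.48 × 0.0526 = $291.64
Pre-tax total = $155.36 + $291.64 = $447.00
Taxable wages = $5,544.48 − $447.00 = $5,097.48
Municipal income tax: $5,097.48 × 0.0103 = $52.50
Medicare: $5,544.48 × 0.0106 = $58.77
SDI: $5,544.48 × 0.008 = $44.36
Gym membership: $386.17
Total deductions = $155.36 + $291.64 + $52.50 + $58.77 + $44.36 + $386.17 = $988.80
Net pay = $5,544.48 − $988.80 = $4,555.68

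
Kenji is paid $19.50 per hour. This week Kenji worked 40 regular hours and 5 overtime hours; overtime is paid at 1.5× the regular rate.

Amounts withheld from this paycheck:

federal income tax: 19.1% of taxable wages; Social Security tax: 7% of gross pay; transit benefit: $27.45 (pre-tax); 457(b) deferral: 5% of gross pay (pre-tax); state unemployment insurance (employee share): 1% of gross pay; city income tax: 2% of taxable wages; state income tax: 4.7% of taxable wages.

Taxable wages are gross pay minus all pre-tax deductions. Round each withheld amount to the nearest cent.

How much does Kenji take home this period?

Regular pay: 40 × $19.50 = $780.00
Overtime pay: 5 × $19.50 × 1.5 = $146.25
Gross pay = $780.00 + $146.25 = $926.25
Transit benefit: $27.45
457(b) deferral: $926.25 × 0.05 = $46.31
Pre-tax total = $27.45 + $46.31 = $73.76
Taxable wages = $926.25 − $73.76 = $852.49
Federal income tax: $852.49 × 0.191 = $162.83
State income tax: $852.49 × 0.047 = $40.07
City income tax: $852.49 × 0.02 = $17.05
State unemployment insurance (employee share): $926.25 × 0.01 = $9.26
Social Security tax: $926.25 × 0.07 = $64.84
Total deductions = $27.45 + $46.31 + $162.83 + $40.07 + $17.05 + $9.26 + $64.84 = $367.81
Net pay = $926.25 − $367.81 = $558.44

$558.44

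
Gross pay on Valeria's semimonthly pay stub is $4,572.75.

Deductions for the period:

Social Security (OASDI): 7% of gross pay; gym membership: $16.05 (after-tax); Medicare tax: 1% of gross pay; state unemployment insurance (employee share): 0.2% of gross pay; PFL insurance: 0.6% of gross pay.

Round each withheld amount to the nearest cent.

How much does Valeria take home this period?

$4,154.29

State unemployment insurance (employee share): $4,572.75 × 0.002 = $9.15
PFL insurance: $4,572.75 × 0.006 = $27.44
Medicare tax: $4,572.75 × 0.01 = $45.73
Social Security (OASDI): $4,572.75 × 0.07 = $320.09
Gym membership: $16.05
Total deductions = $9.15 + $27.44 + $45.73 + $320.09 + $16.05 = $418.46
Net pay = $4,572.75 − $418.46 = $4,154.29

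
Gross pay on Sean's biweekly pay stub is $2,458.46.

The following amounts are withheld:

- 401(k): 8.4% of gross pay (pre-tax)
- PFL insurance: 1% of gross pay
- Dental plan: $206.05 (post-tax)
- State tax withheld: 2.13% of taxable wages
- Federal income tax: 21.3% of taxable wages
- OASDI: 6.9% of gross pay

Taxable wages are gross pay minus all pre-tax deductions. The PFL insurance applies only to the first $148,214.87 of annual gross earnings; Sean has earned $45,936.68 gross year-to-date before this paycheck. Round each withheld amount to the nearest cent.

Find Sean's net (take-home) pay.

401(k): $2,458.46 × 0.084 = $206.51
Taxable wages = $2,458.46 − $206.51 = $2,251.95
Federal income tax: $2,251.95 × 0.213 = $479.67
State tax withheld: $2,251.95 × 0.0213 = $47.97
OASDI: $2,458.46 × 0.069 = $169.63
PFL insurance: cap not yet reached, full $2,458.46 is subject → $2,458.46 × 0.01 = $24.58
Dental plan: $206.05
Total deductions = $206.51 + $479.67 + $47.97 + $169.63 + $24.58 + $206.05 = $1,134.41
Net pay = $2,458.46 − $1,134.41 = $1,324.05

$1,324.05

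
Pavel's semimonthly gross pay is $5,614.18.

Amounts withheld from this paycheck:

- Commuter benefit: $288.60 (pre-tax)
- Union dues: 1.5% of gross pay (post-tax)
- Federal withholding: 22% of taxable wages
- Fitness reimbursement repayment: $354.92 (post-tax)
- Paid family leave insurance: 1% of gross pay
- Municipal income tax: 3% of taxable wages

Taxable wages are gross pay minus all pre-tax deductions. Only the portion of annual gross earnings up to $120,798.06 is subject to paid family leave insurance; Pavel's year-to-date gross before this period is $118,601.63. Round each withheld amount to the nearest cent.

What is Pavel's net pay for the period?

Commuter benefit: $288.60
Taxable wages = $5,614.18 − $288.60 = $5,325.58
Municipal income tax: $5,325.58 × 0.03 = $159.77
Federal withholding: $5,325.58 × 0.22 = $1,171.63
Paid family leave insurance: only $120,798.06 − $118,601.63 = $2,196.43 of this check is subject → $2,196.43 × 0.01 = $21.96
Fitness reimbursement repayment: $354.92
Union dues: $5,614.18 × 0.015 = $84.21
Total deductions = $288.60 + $159.77 + $1,171.63 + $21.96 + $354.92 + $84.21 = $2,081.09
Net pay = $5,614.18 − $2,081.09 = $3,533.09

$3,533.09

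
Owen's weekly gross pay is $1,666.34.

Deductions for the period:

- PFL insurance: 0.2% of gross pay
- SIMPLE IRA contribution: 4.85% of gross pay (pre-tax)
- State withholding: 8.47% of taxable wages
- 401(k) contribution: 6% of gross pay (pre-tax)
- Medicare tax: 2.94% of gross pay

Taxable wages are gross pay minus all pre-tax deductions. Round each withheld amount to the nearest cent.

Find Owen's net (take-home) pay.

$1,307.39

401(k) contribution: $1,666.34 × 0.06 = $99.98
SIMPLE IRA contribution: $1,666.34 × 0.0485 = $80.82
Pre-tax total = $99.98 + $80.82 = $180.80
Taxable wages = $1,666.34 − $180.80 = $1,485.54
State withholding: $1,485.54 × 0.0847 = $125.83
Medicare tax: $1,666.34 × 0.0294 = $48.99
PFL insurance: $1,666.34 × 0.002 = $3.33
Total deductions = $99.98 + $80.82 + $125.83 + $48.99 + $3.33 = $358.95
Net pay = $1,666.34 − $358.95 = $1,307.39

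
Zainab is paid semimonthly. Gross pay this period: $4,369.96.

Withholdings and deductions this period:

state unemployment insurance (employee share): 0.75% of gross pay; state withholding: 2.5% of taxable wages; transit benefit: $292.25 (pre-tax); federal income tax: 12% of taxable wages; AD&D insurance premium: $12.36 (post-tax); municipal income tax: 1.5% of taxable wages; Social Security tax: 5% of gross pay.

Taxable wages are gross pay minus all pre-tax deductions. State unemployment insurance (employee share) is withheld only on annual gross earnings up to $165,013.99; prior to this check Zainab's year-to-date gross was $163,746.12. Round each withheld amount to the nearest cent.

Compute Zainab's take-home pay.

$3,184.90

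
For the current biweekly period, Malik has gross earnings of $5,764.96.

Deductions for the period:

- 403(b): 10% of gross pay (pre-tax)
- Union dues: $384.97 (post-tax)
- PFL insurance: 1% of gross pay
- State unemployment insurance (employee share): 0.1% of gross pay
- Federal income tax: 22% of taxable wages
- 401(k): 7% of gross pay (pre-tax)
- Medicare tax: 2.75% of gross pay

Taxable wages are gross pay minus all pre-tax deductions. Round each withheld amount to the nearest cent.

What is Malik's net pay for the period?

$3,125.31

403(b): $5,764.96 × 0.1 = $576.50
401(k): $5,764.96 × 0.07 = $403.55
Pre-tax total = $576.50 + $403.55 = $980.05
Taxable wages = $5,764.96 − $980.05 = $4,784.91
Federal income tax: $4,784.91 × 0.22 = $1,052.68
Medicare tax: $5,764.96 × 0.0275 = $158.54
State unemployment insurance (employee share): $5,764.96 × 0.001 = $5.76
PFL insurance: $5,764.96 × 0.01 = $57.65
Union dues: $384.97
Total deductions = $576.50 + $403.55 + $1,052.68 + $158.54 + $5.76 + $57.65 + $384.97 = $2,639.65
Net pay = $5,764.96 − $2,639.65 = $3,125.31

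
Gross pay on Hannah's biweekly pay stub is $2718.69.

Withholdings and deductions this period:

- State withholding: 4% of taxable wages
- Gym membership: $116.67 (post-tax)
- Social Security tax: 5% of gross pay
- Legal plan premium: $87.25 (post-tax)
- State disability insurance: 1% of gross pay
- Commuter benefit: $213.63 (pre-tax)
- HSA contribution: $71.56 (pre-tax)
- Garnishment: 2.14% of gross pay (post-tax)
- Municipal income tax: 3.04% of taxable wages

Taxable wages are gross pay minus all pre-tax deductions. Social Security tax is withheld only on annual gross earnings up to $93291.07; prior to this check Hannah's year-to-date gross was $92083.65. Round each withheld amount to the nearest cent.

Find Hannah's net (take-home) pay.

Commuter benefit: $213.63
HSA contribution: $71.56
Pre-tax total = $213.63 + $71.56 = $285.19
Taxable wages = $2718.69 − $285.19 = $2433.50
Municipal income tax: $2433.50 × 0.0304 = $73.98
State withholding: $2433.50 × 0.04 = $97.34
Social Security tax: only $93291.07 − $92083.65 = $1207.42 of this check is subject → $1207.42 × 0.05 = $60.37
State disability insurance: $2718.69 × 0.01 = $27.19
Legal plan premium: $87.25
Garnishment: $2718.69 × 0.0214 = $58.18
Gym membership: $116.67
Total deductions = $213.63 + $71.56 + $73.98 + $97.34 + $60.37 + $27.19 + $87.25 + $58.18 + $116.67 = $806.17
Net pay = $2718.69 − $806.17 = $1912.52

$1912.52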